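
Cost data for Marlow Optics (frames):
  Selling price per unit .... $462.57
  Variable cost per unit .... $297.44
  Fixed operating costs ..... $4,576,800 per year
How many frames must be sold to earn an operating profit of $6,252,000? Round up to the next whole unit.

65,578 frames

Each unit contributes $462.57 − $297.44 = $165.13.
Units = (FC + target) / CM = ($4,576,800 + $6,252,000) / $165.13 = 65,577.42, so 65,578 frames.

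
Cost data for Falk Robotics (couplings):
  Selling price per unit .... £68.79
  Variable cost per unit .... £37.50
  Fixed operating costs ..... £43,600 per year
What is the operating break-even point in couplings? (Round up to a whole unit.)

1,394 couplings

Contribution margin per unit = £68.79 − £37.50 = £31.29.
Units to break even: £43,600 ÷ £31.29 = 1,393.42, rounded up to 1,394.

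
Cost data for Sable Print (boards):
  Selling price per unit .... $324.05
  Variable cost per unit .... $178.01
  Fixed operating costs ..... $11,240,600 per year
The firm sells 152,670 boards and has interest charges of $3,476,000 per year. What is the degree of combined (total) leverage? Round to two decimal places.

Total contribution margin = 152,670 × $146.04 = $22,295,926.80.
EBIT = $22,295,926.80 − $11,240,600 = $11,055,326.80. Interest = $3,476,000.00.
DOL = $22,295,926.80 ÷ $11,055,326.80 = 2.0168; DFL = $11,055,326.80 ÷ $7,579,326.80 = 1.4586.
DCL = DOL × DFL = 2.0168 × 1.4586 = 2.9417.

2.94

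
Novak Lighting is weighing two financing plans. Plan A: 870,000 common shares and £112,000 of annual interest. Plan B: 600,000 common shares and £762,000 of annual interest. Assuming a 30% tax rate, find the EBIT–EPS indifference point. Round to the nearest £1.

£2,206,444

At indifference, (EBIT − 112,000)(1 − t)/870,000 = (EBIT − 762,000)(1 − t)/600,000.
Cancelling (1 − t) and cross-multiplying: 600,000·(EBIT − 112,000) = 870,000·(EBIT − 762,000).
EBIT × (870,000 − 600,000) = 762,000 × 870,000 − 112,000 × 600,000 = 595,740,000,000, so EBIT = 595,740,000,000 ÷ 270,000 = 2,206,444.44.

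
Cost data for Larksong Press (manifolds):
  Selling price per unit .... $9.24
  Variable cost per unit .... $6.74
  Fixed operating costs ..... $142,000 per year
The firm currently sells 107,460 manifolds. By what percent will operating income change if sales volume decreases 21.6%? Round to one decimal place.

At 107,460 units, contribution = 107,460 × $2.50 = $268,650.00.
EBIT = $268,650.00 − $142,000 = $126,650.00.
DOL = contribution ÷ EBIT = $268,650.00 ÷ $126,650.00 = 2.1212.
Operating income changes by 2.1212 × -21.6% = -45.8%.

-45.8%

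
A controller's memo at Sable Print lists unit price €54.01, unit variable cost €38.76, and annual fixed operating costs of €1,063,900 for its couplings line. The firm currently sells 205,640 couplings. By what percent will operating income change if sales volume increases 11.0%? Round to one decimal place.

+16.6%

Total contribution margin = 205,640 × €15.25 = €3,136,010.00.
Subtracting fixed costs: EBIT = €3,136,010.00 − €1,063,900 = €2,072,110.00.
So DOL = total CM / EBIT = €3,136,010.00 / €2,072,110.00 = 1.5134.
So EBIT moves 1.5134 × (+11.0%) = +16.6%.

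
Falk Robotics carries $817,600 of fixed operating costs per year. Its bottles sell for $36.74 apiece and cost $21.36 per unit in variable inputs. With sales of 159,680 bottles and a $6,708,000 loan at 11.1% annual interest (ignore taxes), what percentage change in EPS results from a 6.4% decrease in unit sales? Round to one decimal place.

Total contribution margin = 159,680 × $15.38 = $2,455,878.40.
EBIT = $2,455,878.40 − $817,600 = $1,638,278.40.
After interest of $744,588.00, pre-tax earnings = $893,690.40.
Degree of combined leverage = contribution ÷ (EBIT − I) = $2,455,878.40 ÷ $893,690.40 = 2.7480.
%ΔEPS = DCL × %ΔSales = 2.7480 × -6.4% = -17.6%.

-17.6%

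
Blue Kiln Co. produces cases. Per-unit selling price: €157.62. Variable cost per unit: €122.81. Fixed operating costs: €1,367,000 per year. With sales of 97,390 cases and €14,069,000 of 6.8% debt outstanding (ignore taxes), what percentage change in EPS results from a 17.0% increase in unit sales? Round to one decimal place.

At 97,390 units, contribution = 97,390 × €34.81 = €3,390,145.90.
EBIT = €3,390,145.90 − €1,367,000 = €2,023,145.90.
After interest of €956,692.00, pre-tax earnings = €1,066,453.90.
Degree of combined leverage = contribution ÷ (EBIT − I) = €3,390,145.90 ÷ €1,066,453.90 = 3.1789.
EPS therefore changes by 3.1789 × (+17.0%) = +54.0%.

+54.0%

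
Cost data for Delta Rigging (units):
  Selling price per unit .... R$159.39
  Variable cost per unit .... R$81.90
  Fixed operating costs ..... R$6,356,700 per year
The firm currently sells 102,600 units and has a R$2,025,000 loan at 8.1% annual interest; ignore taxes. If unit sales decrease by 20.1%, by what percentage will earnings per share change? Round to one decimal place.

-111.8%

Total contribution margin = 102,600 × R$77.49 = R$7,950,474.00.
Operating income = contribution − fixed costs = R$7,950,474.00 − R$6,356,700 = R$1,593,774.00.
After interest of R$164,025.00, pre-tax earnings = R$1,429,749.00.
DCL = total CM / (EBIT − I) = R$7,950,474.00 / R$1,429,749.00 = 5.5607.
%ΔEPS = DCL × %ΔSales = 5.5607 × -20.1% = -111.8%.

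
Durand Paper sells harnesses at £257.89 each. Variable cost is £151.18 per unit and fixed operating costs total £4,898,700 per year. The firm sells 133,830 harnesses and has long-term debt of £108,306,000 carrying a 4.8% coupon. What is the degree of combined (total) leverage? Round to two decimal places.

Contribution at this volume is 133,830 × £106.71 = £14,280,999.30.
EBIT = £14,280,999.30 − £4,898,700 = £9,382,299.30. Interest = £5,198,688.00.
DOL = £14,280,999.30 ÷ £9,382,299.30 = 1.5221; DFL = £9,382,299.30 ÷ £4,183,611.30 = 2.2426.
Combined leverage = 1.5221 × 2.2426 = 3.4135.

3.41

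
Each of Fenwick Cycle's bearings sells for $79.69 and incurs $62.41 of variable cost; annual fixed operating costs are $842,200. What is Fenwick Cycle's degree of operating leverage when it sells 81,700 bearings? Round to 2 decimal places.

Contribution at this volume is 81,700 × $17.28 = $1,411,776.00.
Subtracting fixed costs: EBIT = $1,411,776.00 − $842,200 = $569,576.00.
Degree of operating leverage = $1,411,776.00 / $569,576.00 = 2.4786.

2.48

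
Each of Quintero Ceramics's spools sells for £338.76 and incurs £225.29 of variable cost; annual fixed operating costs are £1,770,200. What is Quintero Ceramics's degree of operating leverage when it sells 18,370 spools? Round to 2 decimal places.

6.63

Total contribution margin = 18,370 × £113.47 = £2,084,443.90.
Subtracting fixed costs: EBIT = £2,084,443.90 − £1,770,200 = £314,243.90.
DOL = contribution ÷ EBIT = £2,084,443.90 ÷ £314,243.90 = 6.6332.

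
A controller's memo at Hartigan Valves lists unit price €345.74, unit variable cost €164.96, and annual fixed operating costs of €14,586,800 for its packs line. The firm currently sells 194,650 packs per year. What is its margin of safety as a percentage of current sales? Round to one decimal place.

58.5%

Each unit contributes €345.74 − €164.96 = €180.78. Break-even units = €14,586,800 ÷ €180.78 = 80,688.13; break-even revenue = 80,688.13 × €345.74 = €27,897,113.80.
Actual sales revenue = 194,650 × €345.74 = €67,298,291.00.
Margin of safety = (€67,298,291.00 − €27,897,113.80) ÷ €67,298,291.00 = 58.5%.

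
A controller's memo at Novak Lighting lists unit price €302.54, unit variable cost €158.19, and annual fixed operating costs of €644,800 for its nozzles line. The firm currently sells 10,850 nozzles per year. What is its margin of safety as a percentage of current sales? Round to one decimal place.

58.8%

Each unit contributes €302.54 − €158.19 = €144.35. Break-even units = €644,800 ÷ €144.35 = 4,466.92; break-even revenue = 4,466.92 × €302.54 = €1,351,422.18.
Actual sales revenue = 10,850 × €302.54 = €3,282,559.00.
Margin of safety = (€3,282,559.00 − €1,351,422.18) ÷ €3,282,559.00 = 58.8%.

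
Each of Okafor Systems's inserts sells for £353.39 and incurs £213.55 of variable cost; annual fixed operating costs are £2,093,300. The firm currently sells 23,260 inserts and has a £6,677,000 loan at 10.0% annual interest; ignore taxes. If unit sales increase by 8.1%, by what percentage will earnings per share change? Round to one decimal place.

+53.6%

Contribution at this volume is 23,260 × £139.84 = £3,252,678.40.
Operating income = contribution − fixed costs = £3,252,678.40 − £2,093,300 = £1,159,378.40.
After interest of £667,700.00, pre-tax earnings = £491,678.40.
Degree of combined leverage = contribution ÷ (EBIT − I) = £3,252,678.40 ÷ £491,678.40 = 6.6155.
%ΔEPS = DCL × %ΔSales = 6.6155 × +8.1% = +53.6%.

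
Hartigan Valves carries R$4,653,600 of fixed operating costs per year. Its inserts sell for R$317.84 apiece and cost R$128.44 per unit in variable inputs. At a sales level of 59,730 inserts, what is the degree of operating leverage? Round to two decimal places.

Contribution at this volume is 59,730 × R$189.40 = R$11,312,862.00.
EBIT = R$11,312,862.00 − R$4,653,600 = R$6,659,262.00.
So DOL = total CM / EBIT = R$11,312,862.00 / R$6,659,262.00 = 1.6988.

1.70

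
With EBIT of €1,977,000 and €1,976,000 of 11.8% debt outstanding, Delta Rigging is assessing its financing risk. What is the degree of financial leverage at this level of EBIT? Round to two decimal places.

Interest = €233,168.00.
DFL = EBIT ÷ (EBIT − I) = €1,977,000 ÷ (€1,977,000 − €233,168.00) = €1,977,000 ÷ €1,743,832.00 = 1.1337.

1.13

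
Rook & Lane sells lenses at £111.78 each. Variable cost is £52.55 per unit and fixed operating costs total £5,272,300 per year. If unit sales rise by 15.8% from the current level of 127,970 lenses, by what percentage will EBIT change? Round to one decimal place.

+51.9%

Contribution at this volume is 127,970 × £59.23 = £7,579,663.10.
Operating income = contribution − fixed costs = £7,579,663.10 − £5,272,300 = £2,307,363.10.
So DOL = total CM / EBIT = £7,579,663.10 / £2,307,363.10 = 3.2850.
So EBIT moves 3.2850 × (+15.8%) = +51.9%.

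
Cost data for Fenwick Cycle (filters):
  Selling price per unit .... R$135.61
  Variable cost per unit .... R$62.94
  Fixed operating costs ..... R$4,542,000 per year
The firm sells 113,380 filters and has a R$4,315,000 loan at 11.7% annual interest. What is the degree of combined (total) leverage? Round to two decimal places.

2.58

At 113,380 units, contribution = 113,380 × R$72.67 = R$8,239,324.60.
EBIT = R$8,239,324.60 − R$4,542,000 = R$3,697,324.60. Interest = R$504,855.00.
DOL = R$8,239,324.60 ÷ R$3,697,324.60 = 2.2285; DFL = R$3,697,324.60 ÷ R$3,192,469.60 = 1.1581.
Combined leverage = 2.2285 × 1.1581 = 2.5808.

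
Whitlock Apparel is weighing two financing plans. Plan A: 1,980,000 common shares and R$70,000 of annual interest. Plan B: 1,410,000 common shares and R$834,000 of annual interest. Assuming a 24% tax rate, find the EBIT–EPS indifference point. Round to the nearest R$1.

Set EPS_A = EPS_B: (EBIT − R$70,000)(1 − 0.24) ÷ 1,980,000 = (EBIT − R$834,000)(1 − 0.24) ÷ 1,410,000.
Cancelling (1 − t) and cross-multiplying: 1,410,000·(EBIT − 70,000) = 1,980,000·(EBIT − 834,000).
Solving, EBIT = (834,000·1,980,000 − 70,000·1,410,000) / (1,980,000 − 1,410,000) = 1,552,620,000,000 / 570,000 = 2,723,894.74.

R$2,723,895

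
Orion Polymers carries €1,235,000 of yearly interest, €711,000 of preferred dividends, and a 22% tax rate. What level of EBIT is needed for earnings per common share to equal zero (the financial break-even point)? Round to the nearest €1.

€2,146,538

Preferred dividends are paid after tax, so their pre-tax equivalent is €711,000 ÷ (1 − 0.22) = €911,538.46.
Financial break-even EBIT = interest + D_p ÷ (1 − t) = €1,235,000 + €911,538.46 = €2,146,538.46.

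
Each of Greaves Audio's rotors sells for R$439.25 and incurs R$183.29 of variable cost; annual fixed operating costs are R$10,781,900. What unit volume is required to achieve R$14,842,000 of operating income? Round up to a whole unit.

100,110 rotors

Contribution margin per unit = R$439.25 − R$183.29 = R$255.96.
Need Q such that Q × R$255.96 − R$10,781,900 = R$14,842,000, i.e. Q = R$25,623,900 / R$255.96 = 100,109.00 → 100,110.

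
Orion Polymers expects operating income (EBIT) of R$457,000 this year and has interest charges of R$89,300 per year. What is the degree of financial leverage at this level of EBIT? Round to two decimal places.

1.24

Annual interest charges come to R$89,300.00.
Degree of financial leverage = EBIT / (EBIT − interest) = R$457,000 / R$367,700.00 = 1.2429.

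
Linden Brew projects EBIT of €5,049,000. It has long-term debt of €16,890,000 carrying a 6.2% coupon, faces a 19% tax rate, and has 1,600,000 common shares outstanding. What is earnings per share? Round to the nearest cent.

€2.03

Pre-tax income = €5,049,000 − €1,047,180.00 = €4,001,820.00.
After tax at 19%: net income = €4,001,820.00 × 0.81 = €3,241,474.20.
Per share: €3,241,474.20 / 1,600,000 shares = €2.03.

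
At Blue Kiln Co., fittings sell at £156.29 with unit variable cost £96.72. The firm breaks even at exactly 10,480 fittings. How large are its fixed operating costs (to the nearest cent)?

Contribution margin per unit = £156.29 − £96.72 = £59.57.
Since BE = FC / CM, FC = 10,480 × £59.57 = £624,293.60.

£624,293.60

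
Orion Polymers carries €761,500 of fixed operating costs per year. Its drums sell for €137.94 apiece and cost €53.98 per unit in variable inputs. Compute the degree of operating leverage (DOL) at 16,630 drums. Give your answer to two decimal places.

Contribution at this volume is 16,630 × €83.96 = €1,396,254.80.
Subtracting fixed costs: EBIT = €1,396,254.80 − €761,500 = €634,754.80.
Degree of operating leverage = €1,396,254.80 / €634,754.80 = 2.1997.

2.20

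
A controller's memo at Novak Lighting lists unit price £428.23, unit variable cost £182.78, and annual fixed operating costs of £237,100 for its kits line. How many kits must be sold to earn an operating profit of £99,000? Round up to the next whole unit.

1,370 kits

Contribution margin per unit = £428.23 − £182.78 = £245.45.
Required volume = (fixed costs + target profit) ÷ CM = (£237,100 + £99,000) ÷ £245.45 = 1,369.32, so 1,370 kits.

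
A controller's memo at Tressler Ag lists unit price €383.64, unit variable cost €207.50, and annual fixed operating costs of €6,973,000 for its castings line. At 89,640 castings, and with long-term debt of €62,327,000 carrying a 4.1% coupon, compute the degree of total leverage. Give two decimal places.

Total contribution margin = 89,640 × €176.14 = €15,789,189.60.
EBIT = €15,789,189.60 − €6,973,000 = €8,816,189.60. Interest = €2,555,407.00, so EBIT − I = €6,260,782.60.
Degree of total leverage = total CM / (EBIT − interest) = €15,789,189.60 / €6,260,782.60 = 2.5219.

2.52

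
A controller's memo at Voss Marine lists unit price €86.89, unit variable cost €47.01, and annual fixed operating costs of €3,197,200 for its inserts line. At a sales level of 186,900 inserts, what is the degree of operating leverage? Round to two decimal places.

1.75

At 186,900 units, contribution = 186,900 × €39.88 = €7,453,572.00.
Operating income = contribution − fixed costs = €7,453,572.00 − €3,197,200 = €4,256,372.00.
DOL = contribution ÷ EBIT = €7,453,572.00 ÷ €4,256,372.00 = 1.7512.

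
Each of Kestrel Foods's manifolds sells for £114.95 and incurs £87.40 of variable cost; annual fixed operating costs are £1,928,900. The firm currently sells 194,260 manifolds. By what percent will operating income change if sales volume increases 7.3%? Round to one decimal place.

+11.4%

At 194,260 units, contribution = 194,260 × £27.55 = £5,351,863.00.
EBIT = £5,351,863.00 − £1,928,900 = £3,422,963.00.
DOL = contribution ÷ EBIT = £5,351,863.00 ÷ £3,422,963.00 = 1.5635.
So EBIT moves 1.5635 × (+7.3%) = +11.4%.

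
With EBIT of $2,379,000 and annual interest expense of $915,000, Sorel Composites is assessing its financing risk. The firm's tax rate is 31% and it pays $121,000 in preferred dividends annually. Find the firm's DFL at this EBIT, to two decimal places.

1.85

Annual interest charges come to $915,000.00.
Pre-tax preferred-dividend burden = $121,000 ÷ (1 − 0.31) = $175,362.32.
DFL = EBIT ÷ [EBIT − I − D_p/(1−t)] = $2,379,000 ÷ [$2,379,000 − $915,000.00 − $175,362.32] = $2,379,000 ÷ $1,288,637.68 = 1.8461.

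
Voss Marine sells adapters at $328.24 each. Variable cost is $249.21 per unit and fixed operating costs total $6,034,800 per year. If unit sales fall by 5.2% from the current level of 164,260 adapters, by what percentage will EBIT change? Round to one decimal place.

Total contribution margin = 164,260 × $79.03 = $12,981,467.80.
Subtracting fixed costs: EBIT = $12,981,467.80 − $6,034,800 = $6,946,667.80.
DOL = contribution ÷ EBIT = $12,981,467.80 ÷ $6,946,667.80 = 1.8687.
So EBIT moves 1.8687 × (-5.2%) = -9.7%.

-9.7%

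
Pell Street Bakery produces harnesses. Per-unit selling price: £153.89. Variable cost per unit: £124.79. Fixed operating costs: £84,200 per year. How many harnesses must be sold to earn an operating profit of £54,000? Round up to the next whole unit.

4,750 harnesses

Unit CM = price − variable cost = £153.89 − £124.79 = £29.10.
Required volume = (fixed costs + target profit) ÷ CM = (£84,200 + £54,000) ÷ £29.10 = 4,749.14, so 4,750 harnesses.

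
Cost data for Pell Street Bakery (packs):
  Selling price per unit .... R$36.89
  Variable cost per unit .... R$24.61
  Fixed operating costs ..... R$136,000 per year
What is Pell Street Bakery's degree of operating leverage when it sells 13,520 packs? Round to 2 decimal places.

Contribution at this volume is 13,520 × R$12.28 = R$166,025.60.
Operating income = contribution − fixed costs = R$166,025.60 − R$136,000 = R$30,025.60.
Degree of operating leverage = R$166,025.60 / R$30,025.60 = 5.5295.

5.53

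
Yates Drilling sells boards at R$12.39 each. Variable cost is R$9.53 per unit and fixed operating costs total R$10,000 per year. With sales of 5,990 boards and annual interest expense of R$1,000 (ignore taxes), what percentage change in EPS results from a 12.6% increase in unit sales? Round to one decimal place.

At 5,990 units, contribution = 5,990 × R$2.86 = R$17,131.40.
Subtracting fixed costs: EBIT = R$17,131.40 − R$10,000 = R$7,131.40.
After interest of R$1,000.00, pre-tax earnings = R$6,131.40.
Degree of combined leverage = contribution ÷ (EBIT − I) = R$17,131.40 ÷ R$6,131.40 = 2.7940.
%ΔEPS = DCL × %ΔSales = 2.7940 × +12.6% = +35.2%.

+35.2%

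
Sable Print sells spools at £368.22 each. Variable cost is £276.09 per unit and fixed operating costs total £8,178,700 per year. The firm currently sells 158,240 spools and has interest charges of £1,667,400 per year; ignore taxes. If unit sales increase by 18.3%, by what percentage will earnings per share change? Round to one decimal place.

Contribution at this volume is 158,240 × £92.13 = £14,578,651.20.
Subtracting fixed costs: EBIT = £14,578,651.20 − £8,178,700 = £6,399,951.20.
Interest = £1,667,400.00, so EBIT − I = £4,732,551.20.
DCL = total CM / (EBIT − I) = £14,578,651.20 / £4,732,551.20 = 3.0805.
EPS therefore changes by 3.0805 × (+18.3%) = +56.4%.

+56.4%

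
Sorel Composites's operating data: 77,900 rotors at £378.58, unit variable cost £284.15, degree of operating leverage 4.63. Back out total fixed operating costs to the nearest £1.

£5,767,307

Contribution at this volume is 77,900 × £94.43 = £7,356,097.00.
Since DOL = CM ÷ EBIT, EBIT = £7,356,097.00 ÷ 4.63 = £1,588,789.85.
And FC = contribution − EBIT = £7,356,097.00 − £1,588,789.85 = £5,767,307.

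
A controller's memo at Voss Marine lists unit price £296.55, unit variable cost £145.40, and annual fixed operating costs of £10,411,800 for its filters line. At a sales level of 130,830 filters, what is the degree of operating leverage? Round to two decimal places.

2.11

Total contribution margin = 130,830 × £151.15 = £19,774,954.50.
EBIT = £19,774,954.50 − £10,411,800 = £9,363,154.50.
DOL = contribution ÷ EBIT = £19,774,954.50 ÷ £9,363,154.50 = 2.1120.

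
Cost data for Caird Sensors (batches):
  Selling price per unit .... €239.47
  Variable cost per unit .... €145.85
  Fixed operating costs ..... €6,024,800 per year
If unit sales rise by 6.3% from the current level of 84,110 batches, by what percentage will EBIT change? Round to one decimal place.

At 84,110 units, contribution = 84,110 × €93.62 = €7,874,378.20.
Subtracting fixed costs: EBIT = €7,874,378.20 − €6,024,800 = €1,849,578.20.
So DOL = total CM / EBIT = €7,874,378.20 / €1,849,578.20 = 4.2574.
So EBIT moves 4.2574 × (+6.3%) = +26.8%.

+26.8%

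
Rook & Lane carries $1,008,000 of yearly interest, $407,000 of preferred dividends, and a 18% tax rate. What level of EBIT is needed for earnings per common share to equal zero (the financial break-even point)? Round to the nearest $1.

Grossing the preferred dividend up to pre-tax terms: $407,000 / (1 − 0.18) = $496,341.46.
EPS = 0 when EBIT covers interest plus the pre-tax preferred burden: $1,008,000 + $496,341.46 = $1,504,341.46.

$1,504,341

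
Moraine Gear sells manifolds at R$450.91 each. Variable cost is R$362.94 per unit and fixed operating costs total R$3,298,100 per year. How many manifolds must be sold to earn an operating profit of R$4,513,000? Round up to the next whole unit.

88,793 manifolds

Contribution margin per unit = R$450.91 − R$362.94 = R$87.97.
Units = (FC + target) / CM = (R$3,298,100 + R$4,513,000) / R$87.97 = 88,792.77, so 88,793 manifolds.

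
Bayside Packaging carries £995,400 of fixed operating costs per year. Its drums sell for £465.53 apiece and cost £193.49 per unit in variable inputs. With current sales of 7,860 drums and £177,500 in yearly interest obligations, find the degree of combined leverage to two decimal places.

2.22

Contribution at this volume is 7,860 × £272.04 = £2,138,234.40.
Subtracting fixed costs: EBIT = £2,138,234.40 − £995,400 = £1,142,834.40. Interest = £177,500.00.
DOL = £2,138,234.40 ÷ £1,142,834.40 = 1.8710; DFL = £1,142,834.40 ÷ £965,334.40 = 1.1839.
Combined leverage = 1.8710 × 1.1839 = 2.2151.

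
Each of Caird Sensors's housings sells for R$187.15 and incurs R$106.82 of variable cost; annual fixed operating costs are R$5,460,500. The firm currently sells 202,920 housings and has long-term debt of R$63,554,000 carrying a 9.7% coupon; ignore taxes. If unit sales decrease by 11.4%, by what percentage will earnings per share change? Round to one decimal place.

Total contribution margin = 202,920 × R$80.33 = R$16,300,563.60.
Operating income = contribution − fixed costs = R$16,300,563.60 − R$5,460,500 = R$10,840,063.60.
After interest of R$6,164,738.00, pre-tax earnings = R$4,675,325.60.
DCL = total CM / (EBIT − I) = R$16,300,563.60 / R$4,675,325.60 = 3.4865.
EPS therefore changes by 3.4865 × (-11.4%) = -39.7%.

-39.7%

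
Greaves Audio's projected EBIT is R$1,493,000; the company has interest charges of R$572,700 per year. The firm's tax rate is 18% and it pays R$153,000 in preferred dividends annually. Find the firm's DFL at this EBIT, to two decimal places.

Interest = R$572,700.00.
Pre-tax preferred-dividend burden = R$153,000 ÷ (1 − 0.18) = R$186,585.37.
DFL = EBIT ÷ [EBIT − I − D_p/(1−t)] = R$1,493,000 ÷ [R$1,493,000 − R$572,700.00 − R$186,585.37] = R$1,493,000 ÷ R$733,714.63 = 2.0349.

2.03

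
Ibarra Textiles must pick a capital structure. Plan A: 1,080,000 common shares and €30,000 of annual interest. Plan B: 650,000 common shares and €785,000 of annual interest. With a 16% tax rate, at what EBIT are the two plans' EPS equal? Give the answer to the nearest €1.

€1,926,279

At indifference, (EBIT − 30,000)(1 − t)/1,080,000 = (EBIT − 785,000)(1 − t)/650,000.
Cancelling (1 − t) and cross-multiplying: 650,000·(EBIT − 30,000) = 1,080,000·(EBIT − 785,000).
EBIT × (1,080,000 − 650,000) = 785,000 × 1,080,000 − 30,000 × 650,000 = 828,300,000,000, so EBIT = 828,300,000,000 ÷ 430,000 = 1,926,279.07.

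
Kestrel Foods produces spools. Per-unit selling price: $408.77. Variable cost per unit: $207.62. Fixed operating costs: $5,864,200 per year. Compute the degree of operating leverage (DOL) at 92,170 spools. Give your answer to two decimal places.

Total contribution margin = 92,170 × $201.15 = $18,539,995.50.
EBIT = $18,539,995.50 − $5,864,200 = $12,675,795.50.
Degree of operating leverage = $18,539,995.50 / $12,675,795.50 = 1.4626.

1.46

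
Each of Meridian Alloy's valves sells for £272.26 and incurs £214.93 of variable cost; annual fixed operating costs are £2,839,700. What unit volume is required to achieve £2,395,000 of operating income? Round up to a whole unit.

Unit CM = price − variable cost = £272.26 − £214.93 = £57.33.
Required volume = (fixed costs + target profit) ÷ CM = (£2,839,700 + £2,395,000) ÷ £57.33 = 91,308.22, so 91,309 valves.

91,309 valves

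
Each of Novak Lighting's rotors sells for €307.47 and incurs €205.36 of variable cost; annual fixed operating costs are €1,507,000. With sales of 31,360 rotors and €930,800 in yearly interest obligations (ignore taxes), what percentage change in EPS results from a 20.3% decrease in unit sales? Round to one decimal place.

-85.0%

Contribution at this volume is 31,360 × €102.11 = €3,202,169.60.
EBIT = €3,202,169.60 − €1,507,000 = €1,695,169.60.
After interest of €930,800.00, pre-tax earnings = €764,369.60.
DCL = total CM / (EBIT − I) = €3,202,169.60 / €764,369.60 = 4.1893.
EPS therefore changes by 4.1893 × (-20.3%) = -85.0%.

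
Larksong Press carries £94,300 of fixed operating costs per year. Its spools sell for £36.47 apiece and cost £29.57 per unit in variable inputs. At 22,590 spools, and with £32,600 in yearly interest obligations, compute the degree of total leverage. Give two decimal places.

At 22,590 units, contribution = 22,590 × £6.90 = £155,871.00.
Subtracting fixed costs: EBIT = £155,871.00 − £94,300 = £61,571.00. Interest = £32,600.00, so EBIT − I = £28,971.00.
DCL = contribution ÷ (EBIT − I) = £155,871.00 ÷ £28,971.00 = 5.3802.

5.38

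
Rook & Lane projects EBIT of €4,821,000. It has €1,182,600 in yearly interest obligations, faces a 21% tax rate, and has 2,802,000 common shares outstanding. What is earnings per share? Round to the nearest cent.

Pre-tax income = €4,821,000 − €1,182,600.00 = €3,638,400.00.
After tax at 21%: net income = €3,638,400.00 × 0.79 = €2,874,336.00.
EPS = €2,874,336.00 ÷ 2,802,000 = €1.03.

€1.03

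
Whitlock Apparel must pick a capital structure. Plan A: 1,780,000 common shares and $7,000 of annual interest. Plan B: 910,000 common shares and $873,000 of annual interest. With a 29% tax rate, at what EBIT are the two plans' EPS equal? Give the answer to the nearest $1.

$1,778,816

At indifference, (EBIT − 7,000)(1 − t)/1,780,000 = (EBIT − 873,000)(1 − t)/910,000.
The (1 − t) factor cancels: (EBIT − 7,000) × 910,000 = (EBIT − 873,000) × 1,780,000.
EBIT × (1,780,000 − 910,000) = 873,000 × 1,780,000 − 7,000 × 910,000 = 1,547,570,000,000, so EBIT = 1,547,570,000,000 ÷ 870,000 = 1,778,816.09.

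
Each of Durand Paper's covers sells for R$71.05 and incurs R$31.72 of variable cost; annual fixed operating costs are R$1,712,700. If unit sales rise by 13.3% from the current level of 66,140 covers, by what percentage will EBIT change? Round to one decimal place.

+38.9%

At 66,140 units, contribution = 66,140 × R$39.33 = R$2,601,286.20.
Operating income = contribution − fixed costs = R$2,601,286.20 − R$1,712,700 = R$888,586.20.
DOL = contribution ÷ EBIT = R$2,601,286.20 ÷ R$888,586.20 = 2.9274.
So EBIT moves 2.9274 × (+13.3%) = +38.9%.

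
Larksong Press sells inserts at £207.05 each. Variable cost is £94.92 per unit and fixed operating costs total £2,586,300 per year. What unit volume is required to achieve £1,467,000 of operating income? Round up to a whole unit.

Each unit contributes £207.05 − £94.92 = £112.13.
Need Q such that Q × £112.13 − £2,586,300 = £1,467,000, i.e. Q = £4,053,300 / £112.13 = 36,148.22 → 36,149.

36,149 inserts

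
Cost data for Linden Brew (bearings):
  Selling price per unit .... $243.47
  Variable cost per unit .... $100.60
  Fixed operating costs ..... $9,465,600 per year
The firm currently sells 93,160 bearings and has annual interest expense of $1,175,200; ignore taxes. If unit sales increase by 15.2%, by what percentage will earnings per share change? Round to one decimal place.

+75.8%

At 93,160 units, contribution = 93,160 × $142.87 = $13,309,769.20.
EBIT = $13,309,769.20 − $9,465,600 = $3,844,169.20.
After interest of $1,175,200.00, pre-tax earnings = $2,668,969.20.
Degree of combined leverage = contribution ÷ (EBIT − I) = $13,309,769.20 ÷ $2,668,969.20 = 4.9869.
EPS therefore changes by 4.9869 × (+15.2%) = +75.8%.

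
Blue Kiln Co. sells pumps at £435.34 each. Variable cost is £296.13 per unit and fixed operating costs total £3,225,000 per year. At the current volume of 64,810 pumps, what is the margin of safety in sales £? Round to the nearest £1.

£18,129,108

Each unit contributes £435.34 − £296.13 = £139.21. Break-even units = £3,225,000 ÷ £139.21 = 23,166.44; break-even revenue = 23,166.44 × £435.34 = £10,085,277.64.
Current sales = 64,810 × £435.34 = £28,214,385.40.
Margin of safety = £28,214,385.40 − £10,085,277.64 = £18,129,108.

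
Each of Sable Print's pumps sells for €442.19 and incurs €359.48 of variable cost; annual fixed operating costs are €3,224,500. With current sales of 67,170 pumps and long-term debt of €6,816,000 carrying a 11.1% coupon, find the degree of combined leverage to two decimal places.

Total contribution margin = 67,170 × €82.71 = €5,555,630.70.
Operating income = contribution − fixed costs = €5,555,630.70 − €3,224,500 = €2,331,130.70. Interest = €756,576.00.
DOL = €5,555,630.70 ÷ €2,331,130.70 = 2.3832; DFL = €2,331,130.70 ÷ €1,574,554.70 = 1.4805.
DCL = DOL × DFL = 2.3832 × 1.4805 = 3.5283.

3.53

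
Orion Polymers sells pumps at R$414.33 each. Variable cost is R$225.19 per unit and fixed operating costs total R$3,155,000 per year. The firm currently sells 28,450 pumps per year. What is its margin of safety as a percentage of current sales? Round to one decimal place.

Each unit contributes R$414.33 − R$225.19 = R$189.14. Break-even units = R$3,155,000 ÷ R$189.14 = 16,680.77; break-even revenue = 16,680.77 × R$414.33 = R$6,911,341.60.
Current sales = 28,450 × R$414.33 = R$11,787,688.50.
Margin of safety = (R$11,787,688.50 − R$6,911,341.60) ÷ R$11,787,688.50 = 41.4%.

41.4%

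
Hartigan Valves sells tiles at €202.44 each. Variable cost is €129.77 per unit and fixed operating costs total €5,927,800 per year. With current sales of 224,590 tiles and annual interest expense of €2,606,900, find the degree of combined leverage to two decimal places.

2.10

Total contribution margin = 224,590 × €72.67 = €16,320,955.30.
Operating income = contribution − fixed costs = €16,320,955.30 − €5,927,800 = €10,393,155.30. Interest = €2,606,900.00.
DOL = €16,320,955.30 ÷ €10,393,155.30 = 1.5704; DFL = €10,393,155.30 ÷ €7,786,255.30 = 1.3348.
DCL = DOL × DFL = 1.5704 × 1.3348 = 2.0962.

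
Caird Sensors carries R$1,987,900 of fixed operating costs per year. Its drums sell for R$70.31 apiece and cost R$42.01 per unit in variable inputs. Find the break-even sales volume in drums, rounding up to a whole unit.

Unit CM = price − variable cost = R$70.31 − R$42.01 = R$28.30.
Break-even volume = fixed costs ÷ CM per unit = R$1,987,900 ÷ R$28.30 = 70,243.82, so 70,244 drums.

70,244 drums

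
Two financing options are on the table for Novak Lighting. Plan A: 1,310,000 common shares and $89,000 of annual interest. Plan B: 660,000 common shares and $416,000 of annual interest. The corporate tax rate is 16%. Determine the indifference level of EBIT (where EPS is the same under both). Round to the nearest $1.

$748,031

At indifference, (EBIT − 89,000)(1 − t)/1,310,000 = (EBIT − 416,000)(1 − t)/660,000.
The (1 − t) factor cancels: (EBIT − 89,000) × 660,000 = (EBIT − 416,000) × 1,310,000.
Solving, EBIT = (416,000·1,310,000 − 89,000·660,000) / (1,310,000 − 660,000) = 486,220,000,000 / 650,000 = 748,030.77.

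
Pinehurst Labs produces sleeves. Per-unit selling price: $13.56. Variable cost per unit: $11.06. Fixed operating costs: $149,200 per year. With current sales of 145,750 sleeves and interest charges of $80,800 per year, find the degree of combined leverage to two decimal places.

2.71

At 145,750 units, contribution = 145,750 × $2.50 = $364,375.00.
Operating income = contribution − fixed costs = $364,375.00 − $149,200 = $215,175.00. Interest = $80,800.00, so EBIT − I = $134,375.00.
Degree of total leverage = total CM / (EBIT − interest) = $364,375.00 / $134,375.00 = 2.7116.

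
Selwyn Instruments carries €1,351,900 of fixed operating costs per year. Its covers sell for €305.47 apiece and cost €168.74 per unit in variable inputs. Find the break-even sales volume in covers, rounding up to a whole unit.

Unit CM = price − variable cost = €305.47 − €168.74 = €136.73.
Units to break even: €1,351,900 ÷ €136.73 = 9,887.37, rounded up to 9,888.

9,888 covers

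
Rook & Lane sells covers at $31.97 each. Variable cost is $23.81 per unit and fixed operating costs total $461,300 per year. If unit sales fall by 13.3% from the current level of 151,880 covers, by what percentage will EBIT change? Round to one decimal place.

-21.2%

Contribution at this volume is 151,880 × $8.16 = $1,239,340.80.
EBIT = $1,239,340.80 − $461,300 = $778,040.80.
Degree of operating leverage = $1,239,340.80 / $778,040.80 = 1.5929.
Operating income changes by 1.5929 × -13.3% = -21.2%.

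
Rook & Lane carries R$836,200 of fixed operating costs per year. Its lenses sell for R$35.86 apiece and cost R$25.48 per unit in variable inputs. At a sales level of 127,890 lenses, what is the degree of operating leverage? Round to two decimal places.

At 127,890 units, contribution = 127,890 × R$10.38 = R$1,327,498.20.
Operating income = contribution − fixed costs = R$1,327,498.20 − R$836,200 = R$491,298.20.
So DOL = total CM / EBIT = R$1,327,498.20 / R$491,298.20 = 2.7020.

2.70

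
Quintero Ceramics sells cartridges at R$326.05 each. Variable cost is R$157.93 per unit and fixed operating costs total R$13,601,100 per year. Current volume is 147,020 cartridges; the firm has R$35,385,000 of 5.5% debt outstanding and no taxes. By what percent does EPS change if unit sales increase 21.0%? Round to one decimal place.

+56.6%

Total contribution margin = 147,020 × R$168.12 = R$24,717,002.40.
Operating income = contribution − fixed costs = R$24,717,002.40 − R$13,601,100 = R$11,115,902.40.
After interest of R$1,946,175.00, pre-tax earnings = R$9,169,727.40.
Degree of combined leverage = contribution ÷ (EBIT − I) = R$24,717,002.40 ÷ R$9,169,727.40 = 2.6955.
EPS therefore changes by 2.6955 × (+21.0%) = +56.6%.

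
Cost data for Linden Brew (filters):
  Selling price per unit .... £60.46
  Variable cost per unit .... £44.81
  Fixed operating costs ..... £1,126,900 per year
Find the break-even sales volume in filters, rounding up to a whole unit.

Each unit contributes £60.46 − £44.81 = £15.65.
Break-even volume = fixed costs ÷ CM per unit = £1,126,900 ÷ £15.65 = 72,006.39, so 72,007 filters.

72,007 filters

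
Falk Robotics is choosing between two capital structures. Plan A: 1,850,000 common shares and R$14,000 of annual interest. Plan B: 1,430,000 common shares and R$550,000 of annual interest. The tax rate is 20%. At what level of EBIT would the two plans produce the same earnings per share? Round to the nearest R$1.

Set EPS_A = EPS_B: (EBIT − R$14,000)(1 − 0.20) ÷ 1,850,000 = (EBIT − R$550,000)(1 − 0.20) ÷ 1,430,000.
Cancelling (1 − t) and cross-multiplying: 1,430,000·(EBIT − 14,000) = 1,850,000·(EBIT − 550,000).
Solving, EBIT = (550,000·1,850,000 − 14,000·1,430,000) / (1,850,000 − 1,430,000) = 997,480,000,000 / 420,000 = 2,374,952.38.

R$2,374,952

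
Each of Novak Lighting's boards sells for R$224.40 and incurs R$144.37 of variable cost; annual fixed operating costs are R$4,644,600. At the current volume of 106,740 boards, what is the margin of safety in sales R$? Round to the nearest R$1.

R$10,929,237

Each unit contributes R$224.40 − R$144.37 = R$80.03. Break-even units = R$4,644,600 ÷ R$80.03 = 58,035.74; break-even revenue = 58,035.74 × R$224.40 = R$13,023,219.29.
Current sales = 106,740 × R$224.40 = R$23,952,456.00.
Margin of safety = R$23,952,456.00 − R$13,023,219.29 = R$10,929,237.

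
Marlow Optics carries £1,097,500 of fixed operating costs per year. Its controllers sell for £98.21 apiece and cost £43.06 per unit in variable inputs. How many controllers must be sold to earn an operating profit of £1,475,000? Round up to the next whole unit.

Each unit contributes £98.21 − £43.06 = £55.15.
Required volume = (fixed costs + target profit) ÷ CM = (£1,097,500 + £1,475,000) ÷ £55.15 = 46,645.51, so 46,646 controllers.

46,646 controllers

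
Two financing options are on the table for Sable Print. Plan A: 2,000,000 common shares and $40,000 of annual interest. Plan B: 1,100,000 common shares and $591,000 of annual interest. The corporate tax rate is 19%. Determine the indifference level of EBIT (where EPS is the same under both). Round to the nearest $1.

$1,264,444

Set EPS_A = EPS_B: (EBIT − $40,000)(1 − 0.19) ÷ 2,000,000 = (EBIT − $591,000)(1 − 0.19) ÷ 1,100,000.
The (1 − t) factor cancels: (EBIT − 40,000) × 1,100,000 = (EBIT − 591,000) × 2,000,000.
EBIT × (2,000,000 − 1,100,000) = 591,000 × 2,000,000 − 40,000 × 1,100,000 = 1,138,000,000,000, so EBIT = 1,138,000,000,000 ÷ 900,000 = 1,264,444.44.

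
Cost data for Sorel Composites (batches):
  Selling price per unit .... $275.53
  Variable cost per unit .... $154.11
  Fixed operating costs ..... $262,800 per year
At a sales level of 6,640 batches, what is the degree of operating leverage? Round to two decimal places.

1.48

Total contribution margin = 6,640 × $121.42 = $806,228.80.
Operating income = contribution − fixed costs = $806,228.80 − $262,800 = $543,428.80.
So DOL = total CM / EBIT = $806,228.80 / $543,428.80 = 1.4836.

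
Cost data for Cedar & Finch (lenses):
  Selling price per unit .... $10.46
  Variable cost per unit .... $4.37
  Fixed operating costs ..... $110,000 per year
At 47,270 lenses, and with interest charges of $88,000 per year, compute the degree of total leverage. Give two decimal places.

3.20

Total contribution margin = 47,270 × $6.09 = $287,874.30.
Operating income = contribution − fixed costs = $287,874.30 − $110,000 = $177,874.30. Interest = $88,000.00.
DOL = $287,874.30 ÷ $177,874.30 = 1.6184; DFL = $177,874.30 ÷ $89,874.30 = 1.9791.
DCL = DOL × DFL = 1.6184 × 1.9791 = 3.2030.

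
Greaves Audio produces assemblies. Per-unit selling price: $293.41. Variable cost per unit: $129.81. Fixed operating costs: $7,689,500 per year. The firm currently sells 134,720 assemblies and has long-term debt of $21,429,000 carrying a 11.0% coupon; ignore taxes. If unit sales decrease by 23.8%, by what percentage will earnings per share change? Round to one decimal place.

-43.7%

At 134,720 units, contribution = 134,720 × $163.60 = $22,040,192.00.
Subtracting fixed costs: EBIT = $22,040,192.00 − $7,689,500 = $14,350,692.00.
After interest of $2,357,190.00, pre-tax earnings = $11,993,502.00.
DCL = total CM / (EBIT − I) = $22,040,192.00 / $11,993,502.00 = 1.8377.
EPS therefore changes by 1.8377 × (-23.8%) = -43.7%.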